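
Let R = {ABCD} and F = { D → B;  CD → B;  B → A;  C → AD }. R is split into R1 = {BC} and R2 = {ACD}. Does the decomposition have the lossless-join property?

Yes

Common attributes: R1 ∩ R2 = {C}.
Closure of {C}: C → AD applies, adding AD; D → B applies, adding B. So (C)⁺ = {ABCD}.
This closure contains every attribute of R1, so R1 ∩ R2 → R1. The join is lossless.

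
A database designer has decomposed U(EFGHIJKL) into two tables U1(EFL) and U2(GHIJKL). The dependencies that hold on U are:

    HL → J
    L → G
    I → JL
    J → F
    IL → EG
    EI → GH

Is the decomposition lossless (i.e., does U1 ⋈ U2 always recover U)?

Common attributes: U1 ∩ U2 = {L}.
Closure of {L}: L → G applies, adding G. So (L)⁺ = {GL}.
The closure contains neither all of U1 = {EFL} nor all of U2 = {GHIJKL}, so the common attributes are not a superkey of either fragment. The join is lossy.

No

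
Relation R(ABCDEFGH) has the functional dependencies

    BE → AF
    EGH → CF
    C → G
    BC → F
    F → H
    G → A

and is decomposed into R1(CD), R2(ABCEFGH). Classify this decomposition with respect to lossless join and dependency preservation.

Lossless test: (C)⁺ = {ACG}, which is a superkey of neither fragment — lossy.
Dependency preservation: every FD's attributes lie within a single fragment, so each can be enforced locally — preserved.

lossy but dependency-preserving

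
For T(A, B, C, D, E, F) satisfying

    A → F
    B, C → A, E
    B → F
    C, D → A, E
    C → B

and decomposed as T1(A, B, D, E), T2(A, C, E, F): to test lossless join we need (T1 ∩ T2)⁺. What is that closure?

T1 ∩ T2 = {A, E}.
A → F applies, adding F
Closure: {A, E, F}.

A, E, F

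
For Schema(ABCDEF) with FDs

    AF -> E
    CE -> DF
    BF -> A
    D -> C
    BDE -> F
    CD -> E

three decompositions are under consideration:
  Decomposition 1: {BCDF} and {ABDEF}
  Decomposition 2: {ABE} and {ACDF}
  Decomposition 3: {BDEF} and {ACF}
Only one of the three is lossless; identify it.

Decomposition 1: common = {BDF}, closure = {ABCDEF} → lossless.
Decomposition 2: common = {A}, closure = {A} → lossy.
Decomposition 3: common = {F}, closure = {F} → lossy.

Decomposition 1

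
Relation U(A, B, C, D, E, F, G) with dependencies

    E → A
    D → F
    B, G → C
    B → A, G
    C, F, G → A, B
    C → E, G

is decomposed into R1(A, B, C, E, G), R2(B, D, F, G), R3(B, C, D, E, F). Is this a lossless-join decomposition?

Yes

Chase test. Columns are A, B, C, D, E, F, G; row i has aⱼ where attribute j ∈ Ri, else bᵢⱼ.
Initial tableau (one row per fragment):
  row 1: a1 a2 a3 b14 a5 b16 a7
  row 2: b21 a2 b23 a4 b25 a6 a7
  row 3: b31 a2 a3 a4 a5 a6 b37
Rows 1 and 3 agree on E; apply E→A and equate their A entries.
Rows 1 and 2 agree on B, G; apply B, G→C and equate their C entries.
Rows 1 and 2 agree on B; apply B→A, G and equate their A, G entries.
Rows 1 and 3 agree on B; apply B→A, G and equate their A, G entries.
Rows 1 and 2 agree on C; apply C→E, G and equate their E, G entries.
Row 2 is now all distinguished symbols — the join is lossless.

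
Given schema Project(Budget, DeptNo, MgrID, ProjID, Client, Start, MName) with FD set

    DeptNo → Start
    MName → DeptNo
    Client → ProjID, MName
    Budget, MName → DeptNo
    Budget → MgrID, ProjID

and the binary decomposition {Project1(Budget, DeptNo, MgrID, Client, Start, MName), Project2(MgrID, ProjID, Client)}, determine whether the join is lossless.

Yes

Common attributes: Project1 ∩ Project2 = {MgrID, Client}.
Closure of {MgrID, Client}: Client → ProjID, MName applies, adding ProjID, MName; MName → DeptNo applies, adding DeptNo; DeptNo → Start applies, adding Start. So (MgrID, Client)⁺ = {DeptNo, MgrID, ProjID, Client, Start, MName}.
This closure contains every attribute of Project2, so Project1 ∩ Project2 → Project2. The join is lossless.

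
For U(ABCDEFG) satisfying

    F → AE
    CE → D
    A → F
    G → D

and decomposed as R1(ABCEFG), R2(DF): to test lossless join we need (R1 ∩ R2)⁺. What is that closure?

R1 ∩ R2 = {F}.
F → AE applies, adding AE
Closure: {AEF}.

AEF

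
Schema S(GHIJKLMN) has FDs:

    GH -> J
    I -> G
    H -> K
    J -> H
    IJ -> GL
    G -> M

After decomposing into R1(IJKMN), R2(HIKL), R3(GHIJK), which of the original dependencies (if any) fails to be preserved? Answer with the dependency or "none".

G -> M

Check G → M: no single fragment contains all of {GM}, and the restricted closure of {G} across the fragments never reaches {M}.
GH → J is preserved.
I → G is preserved.
H → K is preserved.
J → H is preserved.
IJ → GL is preserved.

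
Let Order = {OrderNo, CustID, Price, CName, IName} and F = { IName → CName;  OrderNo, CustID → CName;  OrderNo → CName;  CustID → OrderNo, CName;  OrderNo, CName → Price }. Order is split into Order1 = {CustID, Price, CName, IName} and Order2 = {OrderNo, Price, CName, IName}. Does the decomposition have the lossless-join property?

No

Common attributes: Order1 ∩ Order2 = {Price, CName, IName}.
No dependency enlarges {Price, CName, IName}, so (Price, CName, IName)⁺ = {Price, CName, IName}.
The closure contains neither all of Order1 = {CustID, Price, CName, IName} nor all of Order2 = {OrderNo, Price, CName, IName}, so the common attributes are not a superkey of either fragment. The join is lossy.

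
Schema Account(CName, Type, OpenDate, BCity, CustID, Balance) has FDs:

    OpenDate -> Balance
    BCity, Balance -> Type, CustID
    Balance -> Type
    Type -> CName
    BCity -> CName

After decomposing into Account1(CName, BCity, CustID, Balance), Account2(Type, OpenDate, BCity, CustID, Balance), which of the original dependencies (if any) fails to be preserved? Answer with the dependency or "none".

Check Type → CName: no single fragment contains all of {CName, Type}, and the restricted closure of {Type} across the fragments never reaches {CName}.
OpenDate → Balance is preserved.
BCity, Balance → Type, CustID is preserved.
Balance → Type is preserved.
BCity → CName is preserved.

Type -> CName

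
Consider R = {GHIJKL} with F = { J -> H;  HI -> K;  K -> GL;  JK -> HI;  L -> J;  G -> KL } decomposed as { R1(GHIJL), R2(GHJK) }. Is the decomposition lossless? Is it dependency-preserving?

Lossless test: (GHJ)⁺ = {GHIJKL}, which contains all of one fragment — lossless.
Dependency preservation: HI → K; K → GL; JK → HI; G → KL are not contained in any single fragment, but the restricted closure of each left-hand side across the fragments still reaches the right-hand side; the remaining FDs each lie inside some fragment. All dependencies are preserved.

lossless and dependency-preserving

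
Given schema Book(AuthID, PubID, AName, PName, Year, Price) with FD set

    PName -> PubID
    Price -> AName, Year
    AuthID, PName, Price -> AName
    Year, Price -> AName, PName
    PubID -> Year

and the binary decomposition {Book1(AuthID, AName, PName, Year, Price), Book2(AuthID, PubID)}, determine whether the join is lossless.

No

Common attributes: Book1 ∩ Book2 = {AuthID}.
No dependency enlarges {AuthID}, so (AuthID)⁺ = {AuthID}.
The closure contains neither all of Book1 = {AuthID, AName, PName, Year, Price} nor all of Book2 = {AuthID, PubID}, so the common attributes are not a superkey of either fragment. The join is lossy.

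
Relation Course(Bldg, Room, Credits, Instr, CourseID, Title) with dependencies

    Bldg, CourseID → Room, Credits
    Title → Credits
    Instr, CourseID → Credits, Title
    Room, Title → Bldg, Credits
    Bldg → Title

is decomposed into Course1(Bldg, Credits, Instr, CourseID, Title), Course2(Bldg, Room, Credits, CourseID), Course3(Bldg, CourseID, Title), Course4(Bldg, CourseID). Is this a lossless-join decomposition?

Chase test. Columns are Bldg, Room, Credits, Instr, CourseID, Title; row i has aⱼ where attribute j ∈ Coursei, else bᵢⱼ.
Initial tableau (one row per fragment):
  row 1: a1 b12 a3 a4 a5 a6
  row 2: a1 a2 a3 b24 a5 b26
  row 3: a1 b32 b33 b34 a5 a6
  row 4: a1 b42 b43 b44 a5 b46
Rows 1 and 2 agree on Bldg, CourseID; apply Bldg, CourseID→Room, Credits and equate their Room, Credits entries.
Rows 1 and 3 agree on Bldg, CourseID; apply Bldg, CourseID→Room, Credits and equate their Room, Credits entries.
Rows 1 and 4 agree on Bldg, CourseID; apply Bldg, CourseID→Room, Credits and equate their Room, Credits entries.
Rows 1 and 2 agree on Bldg; apply Bldg→Title and equate their Title entries.
Rows 1 and 4 agree on Bldg; apply Bldg→Title and equate their Title entries.
Row 1 is now all distinguished symbols — the join is lossless.

Yes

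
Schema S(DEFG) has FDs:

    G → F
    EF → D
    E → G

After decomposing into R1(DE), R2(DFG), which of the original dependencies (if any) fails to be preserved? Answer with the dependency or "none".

E → G

Check E → G: no single fragment contains all of {EG}, and the restricted closure of {E} across the fragments never reaches {G}.
G → F is preserved.
EF → D is preserved.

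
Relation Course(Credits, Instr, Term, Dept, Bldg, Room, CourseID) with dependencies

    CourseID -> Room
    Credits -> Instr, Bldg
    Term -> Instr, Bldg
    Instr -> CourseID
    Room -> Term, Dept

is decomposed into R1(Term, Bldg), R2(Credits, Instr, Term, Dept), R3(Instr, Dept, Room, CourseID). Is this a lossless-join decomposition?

Yes

Chase test. Columns are Credits, Instr, Term, Dept, Bldg, Room, CourseID; row i has aⱼ where attribute j ∈ Ri, else bᵢⱼ.
Initial tableau (one row per fragment):
  row 1: b11 b12 a3 b14 a5 b16 b17
  row 2: a1 a2 a3 a4 b25 b26 b27
  row 3: b31 a2 b33 a4 b35 a6 a7
Rows 1 and 2 agree on Term; apply Term→Instr, Bldg and equate their Instr, Bldg entries.
Rows 1 and 2 agree on Instr; apply Instr→CourseID and equate their CourseID entries.
Rows 1 and 3 agree on Instr; apply Instr→CourseID and equate their CourseID entries.
Rows 1 and 2 agree on CourseID; apply CourseID→Room and equate their Room entries.
Rows 1 and 3 agree on CourseID; apply CourseID→Room and equate their Room entries.
Rows 1 and 2 agree on Room; apply Room→Term, Dept and equate their Term, Dept entries.
Rows 1 and 3 agree on Room; apply Room→Term, Dept and equate their Term, Dept entries.
Rows 1 and 3 agree on Term; apply Term→Instr, Bldg and equate their Instr, Bldg entries.
Row 2 is now all distinguished symbols — the join is lossless.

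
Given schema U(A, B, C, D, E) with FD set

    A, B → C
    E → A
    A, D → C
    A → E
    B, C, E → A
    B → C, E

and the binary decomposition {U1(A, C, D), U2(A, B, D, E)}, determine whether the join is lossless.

Yes

Common attributes: U1 ∩ U2 = {A, D}.
Closure of {A, D}: A, D → C applies, adding C; A → E applies, adding E. So (A, D)⁺ = {A, C, D, E}.
This closure contains every attribute of U1, so U1 ∩ U2 → U1. The join is lossless.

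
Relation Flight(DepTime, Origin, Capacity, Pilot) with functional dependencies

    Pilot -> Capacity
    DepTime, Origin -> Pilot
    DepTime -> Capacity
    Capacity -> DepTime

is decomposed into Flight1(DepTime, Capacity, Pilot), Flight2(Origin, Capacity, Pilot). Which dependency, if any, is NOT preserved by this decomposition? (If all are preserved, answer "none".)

Pilot → Capacity lies within Flight1.
DepTime, Origin → Pilot: restricted closure across fragments reaches Pilot.
DepTime → Capacity lies within Flight1.
Capacity → DepTime lies within Flight1.
Every dependency is enforceable on the fragments, so the decomposition is dependency-preserving.

none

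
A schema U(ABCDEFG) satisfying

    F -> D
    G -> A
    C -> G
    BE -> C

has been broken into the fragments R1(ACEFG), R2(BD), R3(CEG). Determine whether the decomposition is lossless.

No

Chase test. Columns are ABCDEFG; row i has aⱼ where attribute j ∈ Ri, else bᵢⱼ.
Initial tableau (one row per fragment):
  row 1: a1 b12 a3 b14 a5 a6 a7
  row 2: b21 a2 b23 a4 b25 b26 b27
  row 3: b31 b32 a3 b34 a5 b36 a7
Rows 1 and 3 agree on G; apply G→A and equate their A entries.
No row becomes fully distinguished — the join is lossy.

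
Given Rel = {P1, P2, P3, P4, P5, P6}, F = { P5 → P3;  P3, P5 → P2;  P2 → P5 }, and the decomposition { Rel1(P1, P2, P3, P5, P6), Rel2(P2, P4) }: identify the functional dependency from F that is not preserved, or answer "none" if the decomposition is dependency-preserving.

none

P5 → P3 lies within Rel1.
P3, P5 → P2 lies within Rel1.
P2 → P5 lies within Rel1.
Every dependency is enforceable on the fragments, so the decomposition is dependency-preserving.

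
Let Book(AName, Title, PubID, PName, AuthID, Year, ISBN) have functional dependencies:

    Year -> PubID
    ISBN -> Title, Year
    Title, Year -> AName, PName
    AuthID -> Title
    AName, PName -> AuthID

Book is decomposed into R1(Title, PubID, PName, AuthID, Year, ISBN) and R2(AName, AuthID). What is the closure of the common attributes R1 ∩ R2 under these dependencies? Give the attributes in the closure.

R1 ∩ R2 = {AuthID}.
AuthID → Title applies, adding Title
Closure: {Title, AuthID}.

Title, AuthID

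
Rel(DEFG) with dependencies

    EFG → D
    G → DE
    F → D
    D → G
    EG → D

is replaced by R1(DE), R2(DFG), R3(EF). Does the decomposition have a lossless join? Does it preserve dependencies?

lossless and dependency-preserving

Lossless test (chase): Rows 2 and 3 agree on F; apply F→D and equate their D entries. Rows 1 and 2 agree on D; apply D→G and equate their G entries. Rows 1 and 3 agree on D; apply D→G and equate their G entries. Rows 1 and 2 agree on G; apply G→DE and equate their DE entries. Row 2 is now all distinguished symbols — the join is lossless.
Dependency preservation: EFG → D; G → DE; EG → D are not contained in any single fragment, but the restricted closure of each left-hand side across the fragments still reaches the right-hand side; the remaining FDs each lie inside some fragment. All dependencies are preserved.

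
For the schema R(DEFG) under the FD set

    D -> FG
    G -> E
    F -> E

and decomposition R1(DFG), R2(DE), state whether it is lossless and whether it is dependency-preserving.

Lossless test: (D)⁺ = {DEFG}, which contains all of one fragment — lossless.
Dependency preservation: the restricted closure of {G} across the fragments never reaches {E}, so G → E cannot be enforced without a join — not preserved.

lossless but not dependency-preserving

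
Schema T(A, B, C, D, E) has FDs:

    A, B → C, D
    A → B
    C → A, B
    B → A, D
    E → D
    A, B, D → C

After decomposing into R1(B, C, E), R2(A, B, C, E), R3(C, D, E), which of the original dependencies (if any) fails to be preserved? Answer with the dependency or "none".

none

A, B → C, D: restricted closure across fragments reaches C, D.
A → B lies within R2.
C → A, B lies within R2.
B → A, D: restricted closure across fragments reaches A, D.
E → D lies within R3.
A, B, D → C: restricted closure across fragments reaches C.
Every dependency is enforceable on the fragments, so the decomposition is dependency-preserving.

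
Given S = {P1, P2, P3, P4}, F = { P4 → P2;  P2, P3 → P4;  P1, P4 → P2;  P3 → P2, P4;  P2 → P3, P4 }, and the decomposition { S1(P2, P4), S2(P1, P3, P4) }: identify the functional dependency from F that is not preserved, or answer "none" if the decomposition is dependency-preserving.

none

P4 → P2 lies within S1.
P2, P3 → P4: restricted closure across fragments reaches P4.
P1, P4 → P2: restricted closure across fragments reaches P2.
P3 → P2, P4: restricted closure across fragments reaches P2, P4.
P2 → P3, P4: restricted closure across fragments reaches P3, P4.
Every dependency is enforceable on the fragments, so the decomposition is dependency-preserving.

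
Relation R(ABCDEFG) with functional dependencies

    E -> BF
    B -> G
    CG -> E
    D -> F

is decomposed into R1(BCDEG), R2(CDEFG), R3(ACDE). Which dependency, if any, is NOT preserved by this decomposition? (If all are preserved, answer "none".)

none

E → BF: restricted closure across fragments reaches BF.
B → G lies within R1.
CG → E lies within R1.
D → F lies within R2.
Every dependency is enforceable on the fragments, so the decomposition is dependency-preserving.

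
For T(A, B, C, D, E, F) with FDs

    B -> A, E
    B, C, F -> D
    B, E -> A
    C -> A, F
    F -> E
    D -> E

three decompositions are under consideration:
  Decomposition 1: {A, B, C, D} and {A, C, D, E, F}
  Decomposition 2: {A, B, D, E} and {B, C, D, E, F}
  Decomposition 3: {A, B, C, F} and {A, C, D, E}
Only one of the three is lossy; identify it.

Decomposition 1: common = {A, C, D}, closure = {A, C, D, E, F} → lossless.
Decomposition 2: common = {B, D, E}, closure = {A, B, D, E} → lossless.
Decomposition 3: common = {A, C}, closure = {A, C, E, F} → lossy.

Decomposition 3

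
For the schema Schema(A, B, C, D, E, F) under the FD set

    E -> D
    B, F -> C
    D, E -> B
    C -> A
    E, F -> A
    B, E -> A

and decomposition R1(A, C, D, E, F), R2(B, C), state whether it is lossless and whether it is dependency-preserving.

Lossless test: (C)⁺ = {A, C}, which is a superkey of neither fragment — lossy.
Dependency preservation: the restricted closure of {B, F} across the fragments never reaches {C}, so B, F → C cannot be enforced without a join — not preserved.

lossy and not dependency-preserving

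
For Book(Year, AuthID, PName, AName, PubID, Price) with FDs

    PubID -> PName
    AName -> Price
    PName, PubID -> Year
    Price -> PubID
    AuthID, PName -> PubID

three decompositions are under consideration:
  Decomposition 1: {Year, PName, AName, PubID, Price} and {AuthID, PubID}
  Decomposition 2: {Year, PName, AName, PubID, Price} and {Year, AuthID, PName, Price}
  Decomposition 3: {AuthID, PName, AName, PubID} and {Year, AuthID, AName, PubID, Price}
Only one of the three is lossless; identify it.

Decomposition 3

Decomposition 1: common = {PubID}, closure = {Year, PName, PubID} → lossy.
Decomposition 2: common = {Year, PName, Price}, closure = {Year, PName, PubID, Price} → lossy.
Decomposition 3: common = {AuthID, AName, PubID}, closure = {Year, AuthID, PName, AName, PubID, Price} → lossless.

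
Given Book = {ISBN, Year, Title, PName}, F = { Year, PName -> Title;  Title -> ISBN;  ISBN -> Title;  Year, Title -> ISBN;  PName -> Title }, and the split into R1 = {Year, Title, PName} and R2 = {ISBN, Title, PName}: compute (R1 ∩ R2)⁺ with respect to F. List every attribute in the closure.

ISBN, Title, PName

R1 ∩ R2 = {Title, PName}.
Title → ISBN applies, adding ISBN
Closure: {ISBN, Title, PName}.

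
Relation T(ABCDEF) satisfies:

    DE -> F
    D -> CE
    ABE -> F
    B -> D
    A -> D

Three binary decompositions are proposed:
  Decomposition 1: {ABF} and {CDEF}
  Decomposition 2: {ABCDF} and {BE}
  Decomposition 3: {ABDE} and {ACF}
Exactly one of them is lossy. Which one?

Decomposition 1

Decomposition 1: common = {F}, closure = {F} → lossy.
Decomposition 2: common = {B}, closure = {BCDEF} → lossless.
Decomposition 3: common = {A}, closure = {ACDEF} → lossless.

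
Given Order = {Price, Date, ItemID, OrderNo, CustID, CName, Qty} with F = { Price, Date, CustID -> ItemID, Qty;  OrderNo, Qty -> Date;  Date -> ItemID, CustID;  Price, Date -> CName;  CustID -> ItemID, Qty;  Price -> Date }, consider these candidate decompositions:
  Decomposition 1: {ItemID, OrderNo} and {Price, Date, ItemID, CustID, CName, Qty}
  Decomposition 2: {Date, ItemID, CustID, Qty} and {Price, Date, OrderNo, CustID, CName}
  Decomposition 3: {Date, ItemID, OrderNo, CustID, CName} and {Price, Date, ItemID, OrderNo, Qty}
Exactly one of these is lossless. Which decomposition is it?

Decomposition 1: common = {ItemID}, closure = {ItemID} → lossy.
Decomposition 2: common = {Date, CustID}, closure = {Date, ItemID, CustID, Qty} → lossless.
Decomposition 3: common = {Date, ItemID, OrderNo}, closure = {Date, ItemID, OrderNo, CustID, Qty} → lossy.

Decomposition 2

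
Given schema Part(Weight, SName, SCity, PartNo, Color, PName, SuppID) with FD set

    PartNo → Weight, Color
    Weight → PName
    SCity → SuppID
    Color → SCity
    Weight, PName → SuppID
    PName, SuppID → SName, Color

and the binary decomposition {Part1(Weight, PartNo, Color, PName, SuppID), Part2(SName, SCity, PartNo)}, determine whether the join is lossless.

Yes

Common attributes: Part1 ∩ Part2 = {PartNo}.
Closure of {PartNo}: PartNo → Weight, Color applies, adding Weight, Color; Weight → PName applies, adding PName; Color → SCity applies, adding SCity; Weight, PName → SuppID applies, adding SuppID; PName, SuppID → SName, Color applies, adding SName. So (PartNo)⁺ = {Weight, SName, SCity, PartNo, Color, PName, SuppID}.
This closure contains every attribute of Part1, so Part1 ∩ Part2 → Part1. The join is lossless.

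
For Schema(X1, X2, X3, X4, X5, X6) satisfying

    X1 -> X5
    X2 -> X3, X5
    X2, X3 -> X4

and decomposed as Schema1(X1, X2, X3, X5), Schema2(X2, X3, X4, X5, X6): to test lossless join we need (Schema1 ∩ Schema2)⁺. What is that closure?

X2, X3, X4, X5

Schema1 ∩ Schema2 = {X2, X3, X5}.
X2, X3 → X4 applies, adding X4
Closure: {X2, X3, X4, X5}.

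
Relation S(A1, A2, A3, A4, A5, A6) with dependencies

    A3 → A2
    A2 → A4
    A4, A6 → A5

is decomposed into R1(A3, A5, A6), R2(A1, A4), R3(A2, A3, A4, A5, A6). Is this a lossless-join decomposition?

Chase test. Columns are A1, A2, A3, A4, A5, A6; row i has aⱼ where attribute j ∈ Ri, else bᵢⱼ.
Initial tableau (one row per fragment):
  row 1: b11 b12 a3 b14 a5 a6
  row 2: a1 b22 b23 a4 b25 b26
  row 3: b31 a2 a3 a4 a5 a6
Rows 1 and 3 agree on A3; apply A3→A2 and equate their A2 entries.
Rows 1 and 3 agree on A2; apply A2→A4 and equate their A4 entries.
No row becomes fully distinguished — the join is lossy.

No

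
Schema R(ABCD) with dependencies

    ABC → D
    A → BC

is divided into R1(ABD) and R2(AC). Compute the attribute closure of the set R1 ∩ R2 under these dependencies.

ABCD

R1 ∩ R2 = {A}.
A → BC applies, adding BC
ABC → D applies, adding D
Closure: {ABCD}.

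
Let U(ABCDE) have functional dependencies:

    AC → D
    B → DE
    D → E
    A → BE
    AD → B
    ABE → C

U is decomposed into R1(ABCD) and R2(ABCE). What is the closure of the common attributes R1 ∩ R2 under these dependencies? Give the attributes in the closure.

ABCDE

R1 ∩ R2 = {ABC}.
AC → D applies, adding D
B → DE applies, adding E
Closure: {ABCDE}.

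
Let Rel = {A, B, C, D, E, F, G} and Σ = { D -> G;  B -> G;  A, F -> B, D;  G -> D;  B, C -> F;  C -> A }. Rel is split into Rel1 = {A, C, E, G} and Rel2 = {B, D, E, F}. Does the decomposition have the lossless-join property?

No

Common attributes: Rel1 ∩ Rel2 = {E}.
No dependency enlarges {E}, so (E)⁺ = {E}.
The closure contains neither all of Rel1 = {A, C, E, G} nor all of Rel2 = {B, D, E, F}, so the common attributes are not a superkey of either fragment. The join is lossy.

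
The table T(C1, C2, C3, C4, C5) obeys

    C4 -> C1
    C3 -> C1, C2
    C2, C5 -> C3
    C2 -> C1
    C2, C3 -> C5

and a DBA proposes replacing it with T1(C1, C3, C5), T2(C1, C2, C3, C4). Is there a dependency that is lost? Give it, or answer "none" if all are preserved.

C2, C5 -> C3

Check C2, C5 → C3: no single fragment contains all of {C2, C3, C5}, and the restricted closure of {C2, C5} across the fragments never reaches {C3}.
C4 → C1 is preserved.
C3 → C1, C2 is preserved.
C2 → C1 is preserved.
C2, C3 → C5 is preserved.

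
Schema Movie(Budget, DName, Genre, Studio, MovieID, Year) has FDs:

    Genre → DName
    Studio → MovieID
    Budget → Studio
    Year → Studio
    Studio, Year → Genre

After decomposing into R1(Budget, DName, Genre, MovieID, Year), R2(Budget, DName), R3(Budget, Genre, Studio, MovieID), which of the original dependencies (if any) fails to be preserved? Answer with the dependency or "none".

Check Year → Studio: no single fragment contains all of {Studio, Year}, and the restricted closure of {Year} across the fragments never reaches {Studio}.
Genre → DName is preserved.
Studio → MovieID is preserved.
Budget → Studio is preserved.
Studio, Year → Genre is preserved.

Year → Studio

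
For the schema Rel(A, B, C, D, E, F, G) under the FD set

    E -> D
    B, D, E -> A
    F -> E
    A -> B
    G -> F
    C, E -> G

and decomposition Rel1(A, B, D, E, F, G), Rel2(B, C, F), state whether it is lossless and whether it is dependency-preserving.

lossy and not dependency-preserving

Lossless test: (B, F)⁺ = {A, B, D, E, F}, which is a superkey of neither fragment — lossy.
Dependency preservation: the restricted closure of {C, E} across the fragments never reaches {G}, so C, E → G cannot be enforced without a join — not preserved.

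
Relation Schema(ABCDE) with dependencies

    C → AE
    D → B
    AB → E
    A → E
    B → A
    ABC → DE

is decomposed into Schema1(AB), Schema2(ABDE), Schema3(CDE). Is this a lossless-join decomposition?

Yes

Chase test. Columns are ABCDE; row i has aⱼ where attribute j ∈ Schemai, else bᵢⱼ.
Initial tableau (one row per fragment):
  row 1: a1 a2 b13 b14 b15
  row 2: a1 a2 b23 a4 a5
  row 3: b31 b32 a3 a4 a5
Rows 2 and 3 agree on D; apply D→B and equate their B entries.
Rows 1 and 2 agree on AB; apply AB→E and equate their E entries.
Rows 1 and 3 agree on B; apply B→A and equate their A entries.
Row 3 is now all distinguished symbols — the join is lossless.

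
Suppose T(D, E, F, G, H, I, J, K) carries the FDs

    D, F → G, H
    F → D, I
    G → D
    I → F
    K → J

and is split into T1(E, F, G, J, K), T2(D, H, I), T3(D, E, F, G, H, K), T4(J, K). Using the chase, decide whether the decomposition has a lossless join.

No

Chase test. Columns are D, E, F, G, H, I, J, K; row i has aⱼ where attribute j ∈ Ti, else bᵢⱼ.
Initial tableau (one row per fragment):
  row 1: b11 a2 a3 a4 b15 b16 a7 a8
  row 2: a1 b22 b23 b24 a5 a6 b27 b28
  row 3: a1 a2 a3 a4 a5 b36 b37 a8
  row 4: b41 b42 b43 b44 b45 b46 a7 a8
Rows 1 and 3 agree on F; apply F→D, I and equate their D, I entries.
Rows 1 and 3 agree on K; apply K→J and equate their J entries.
Rows 1 and 3 agree on D, F; apply D, F→G, H and equate their G, H entries.
No row becomes fully distinguished — the join is lossy.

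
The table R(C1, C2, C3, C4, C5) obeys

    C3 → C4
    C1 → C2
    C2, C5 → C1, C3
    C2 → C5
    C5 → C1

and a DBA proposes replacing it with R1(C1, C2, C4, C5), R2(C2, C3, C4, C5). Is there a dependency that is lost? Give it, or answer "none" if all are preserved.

none

C3 → C4 lies within R2.
C1 → C2 lies within R1.
C2, C5 → C1, C3: restricted closure across fragments reaches C1, C3.
C2 → C5 lies within R1.
C5 → C1 lies within R1.
Every dependency is enforceable on the fragments, so the decomposition is dependency-preserving.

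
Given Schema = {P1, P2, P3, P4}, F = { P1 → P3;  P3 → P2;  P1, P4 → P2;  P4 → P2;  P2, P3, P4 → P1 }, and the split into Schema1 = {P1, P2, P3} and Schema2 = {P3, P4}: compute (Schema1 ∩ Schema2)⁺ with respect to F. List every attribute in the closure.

Schema1 ∩ Schema2 = {P3}.
P3 → P2 applies, adding P2
Closure: {P2, P3}.

P2, P3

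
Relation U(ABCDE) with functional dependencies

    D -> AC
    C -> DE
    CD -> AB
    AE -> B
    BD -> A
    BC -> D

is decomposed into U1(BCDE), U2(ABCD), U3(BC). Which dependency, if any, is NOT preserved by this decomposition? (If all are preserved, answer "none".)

Check AE → B: no single fragment contains all of {ABE}, and the restricted closure of {AE} across the fragments never reaches {B}.
D → AC is preserved.
C → DE is preserved.
CD → AB is preserved.
BD → A is preserved.
BC → D is preserved.

AE -> B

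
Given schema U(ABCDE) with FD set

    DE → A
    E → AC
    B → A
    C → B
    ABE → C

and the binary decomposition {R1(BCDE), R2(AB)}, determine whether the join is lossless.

Common attributes: R1 ∩ R2 = {B}.
Closure of {B}: B → A applies, adding A. So (B)⁺ = {AB}.
This closure contains every attribute of R2, so R1 ∩ R2 → R2. The join is lossless.

Yes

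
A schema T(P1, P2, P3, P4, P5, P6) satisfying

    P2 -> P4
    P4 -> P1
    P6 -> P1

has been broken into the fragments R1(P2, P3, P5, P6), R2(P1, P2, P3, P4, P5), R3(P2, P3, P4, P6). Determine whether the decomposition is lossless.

Chase test. Columns are P1, P2, P3, P4, P5, P6; row i has aⱼ where attribute j ∈ Ri, else bᵢⱼ.
Initial tableau (one row per fragment):
  row 1: b11 a2 a3 b14 a5 a6
  row 2: a1 a2 a3 a4 a5 b26
  row 3: b31 a2 a3 a4 b35 a6
Rows 1 and 2 agree on P2; apply P2→P4 and equate their P4 entries.
Rows 1 and 2 agree on P4; apply P4→P1 and equate their P1 entries.
Rows 1 and 3 agree on P4; apply P4→P1 and equate their P1 entries.
Row 1 is now all distinguished symbols — the join is lossless.

Yes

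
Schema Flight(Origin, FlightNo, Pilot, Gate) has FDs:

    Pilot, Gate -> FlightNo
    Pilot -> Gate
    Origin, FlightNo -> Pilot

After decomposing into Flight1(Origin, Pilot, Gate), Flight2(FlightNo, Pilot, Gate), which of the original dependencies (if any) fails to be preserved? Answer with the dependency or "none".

Origin, FlightNo -> Pilot

Check Origin, FlightNo → Pilot: no single fragment contains all of {Origin, FlightNo, Pilot}, and the restricted closure of {Origin, FlightNo} across the fragments never reaches {Pilot}.
Pilot, Gate → FlightNo is preserved.
Pilot → Gate is preserved.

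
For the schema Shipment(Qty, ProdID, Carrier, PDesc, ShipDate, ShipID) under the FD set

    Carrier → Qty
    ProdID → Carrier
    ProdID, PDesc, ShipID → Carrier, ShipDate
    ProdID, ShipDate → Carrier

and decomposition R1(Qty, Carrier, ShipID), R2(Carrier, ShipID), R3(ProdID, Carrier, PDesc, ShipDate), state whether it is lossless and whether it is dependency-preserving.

Lossless test (chase): Rows 1 and 2 agree on Carrier; apply Carrier→Qty and equate their Qty entries. Rows 1 and 3 agree on Carrier; apply Carrier→Qty and equate their Qty entries. No row becomes fully distinguished — the join is lossy.
Dependency preservation: the restricted closure of {ProdID, PDesc, ShipID} across the fragments never reaches {Carrier, ShipDate}, so ProdID, PDesc, ShipID → Carrier, ShipDate cannot be enforced without a join — not preserved.

lossy and not dependency-preserving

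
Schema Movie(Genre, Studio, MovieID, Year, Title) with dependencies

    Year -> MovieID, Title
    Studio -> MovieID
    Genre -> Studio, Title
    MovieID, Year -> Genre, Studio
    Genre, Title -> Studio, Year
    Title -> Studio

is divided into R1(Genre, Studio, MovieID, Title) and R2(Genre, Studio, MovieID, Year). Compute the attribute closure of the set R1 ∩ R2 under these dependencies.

Genre, Studio, MovieID, Year, Title

R1 ∩ R2 = {Genre, Studio, MovieID}.
Genre → Studio, Title applies, adding Title
Genre, Title → Studio, Year applies, adding Year
Closure: {Genre, Studio, MovieID, Year, Title}.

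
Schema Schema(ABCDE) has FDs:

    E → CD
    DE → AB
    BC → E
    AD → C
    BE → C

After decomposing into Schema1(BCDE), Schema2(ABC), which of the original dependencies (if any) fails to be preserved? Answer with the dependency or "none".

Check AD → C: no single fragment contains all of {ACD}, and the restricted closure of {AD} across the fragments never reaches {C}.
E → CD is preserved.
DE → AB is preserved.
BC → E is preserved.
BE → C is preserved.

AD → C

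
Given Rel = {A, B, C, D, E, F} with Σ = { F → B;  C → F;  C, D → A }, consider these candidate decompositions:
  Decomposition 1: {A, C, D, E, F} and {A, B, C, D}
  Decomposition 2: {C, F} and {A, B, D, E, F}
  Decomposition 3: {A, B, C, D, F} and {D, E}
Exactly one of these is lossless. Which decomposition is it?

Decomposition 1

Decomposition 1: common = {A, C, D}, closure = {A, B, C, D, F} → lossless.
Decomposition 2: common = {F}, closure = {B, F} → lossy.
Decomposition 3: common = {D}, closure = {D} → lossy.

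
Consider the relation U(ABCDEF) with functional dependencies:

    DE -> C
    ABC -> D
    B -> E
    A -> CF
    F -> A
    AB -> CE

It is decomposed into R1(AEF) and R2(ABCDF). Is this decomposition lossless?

Common attributes: R1 ∩ R2 = {AF}.
Closure of {AF}: A → CF applies, adding C. So (AF)⁺ = {ACF}.
The closure contains neither all of R1 = {AEF} nor all of R2 = {ABCDF}, so the common attributes are not a superkey of either fragment. The join is lossy.

No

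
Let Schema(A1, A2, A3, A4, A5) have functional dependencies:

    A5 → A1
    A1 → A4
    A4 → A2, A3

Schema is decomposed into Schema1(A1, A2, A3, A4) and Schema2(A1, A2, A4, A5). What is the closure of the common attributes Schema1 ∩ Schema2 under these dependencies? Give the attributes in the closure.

Schema1 ∩ Schema2 = {A1, A2, A4}.
A4 → A2, A3 applies, adding A3
Closure: {A1, A2, A3, A4}.

A1, A2, A3, A4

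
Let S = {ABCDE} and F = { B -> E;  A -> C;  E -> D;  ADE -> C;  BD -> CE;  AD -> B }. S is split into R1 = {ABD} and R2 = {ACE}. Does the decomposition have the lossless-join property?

Common attributes: R1 ∩ R2 = {A}.
Closure of {A}: A → C applies, adding C. So (A)⁺ = {AC}.
The closure contains neither all of R1 = {ABD} nor all of R2 = {ACE}, so the common attributes are not a superkey of either fragment. The join is lossy.

No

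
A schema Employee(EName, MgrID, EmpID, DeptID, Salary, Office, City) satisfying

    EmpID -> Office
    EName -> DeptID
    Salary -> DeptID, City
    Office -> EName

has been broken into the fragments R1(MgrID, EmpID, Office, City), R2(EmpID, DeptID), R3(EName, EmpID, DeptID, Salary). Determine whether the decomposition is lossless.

No

Chase test. Columns are EName, MgrID, EmpID, DeptID, Salary, Office, City; row i has aⱼ where attribute j ∈ Ri, else bᵢⱼ.
Initial tableau (one row per fragment):
  row 1: b11 a2 a3 b14 b15 a6 a7
  row 2: b21 b22 a3 a4 b25 b26 b27
  row 3: a1 b32 a3 a4 a5 b36 b37
Rows 1 and 2 agree on EmpID; apply EmpID→Office and equate their Office entries.
Rows 1 and 3 agree on EmpID; apply EmpID→Office and equate their Office entries.
Rows 1 and 2 agree on Office; apply Office→EName and equate their EName entries.
Rows 1 and 3 agree on Office; apply Office→EName and equate their EName entries.
Rows 1 and 2 agree on EName; apply EName→DeptID and equate their DeptID entries.
No row becomes fully distinguished — the join is lossy.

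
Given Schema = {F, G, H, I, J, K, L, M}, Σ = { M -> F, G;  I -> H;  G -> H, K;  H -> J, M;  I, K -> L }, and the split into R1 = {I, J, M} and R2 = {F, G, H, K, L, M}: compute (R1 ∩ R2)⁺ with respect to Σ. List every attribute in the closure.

R1 ∩ R2 = {M}.
M → F, G applies, adding F, G
G → H, K applies, adding H, K
H → J, M applies, adding J
Closure: {F, G, H, J, K, M}.

F, G, H, J, K, M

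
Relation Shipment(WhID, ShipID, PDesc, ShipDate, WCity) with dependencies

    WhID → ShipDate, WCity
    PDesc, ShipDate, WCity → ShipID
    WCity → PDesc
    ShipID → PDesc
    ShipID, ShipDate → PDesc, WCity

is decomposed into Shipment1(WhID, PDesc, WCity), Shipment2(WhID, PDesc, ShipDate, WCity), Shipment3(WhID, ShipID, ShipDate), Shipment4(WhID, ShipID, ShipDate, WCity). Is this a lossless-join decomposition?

Yes

Chase test. Columns are WhID, ShipID, PDesc, ShipDate, WCity; row i has aⱼ where attribute j ∈ Shipmenti, else bᵢⱼ.
Initial tableau (one row per fragment):
  row 1: a1 b12 a3 b14 a5
  row 2: a1 b22 a3 a4 a5
  row 3: a1 a2 b33 a4 b35
  row 4: a1 a2 b43 a4 a5
Rows 1 and 2 agree on WhID; apply WhID→ShipDate, WCity and equate their ShipDate, WCity entries.
Rows 1 and 3 agree on WhID; apply WhID→ShipDate, WCity and equate their ShipDate, WCity entries.
Rows 1 and 2 agree on PDesc, ShipDate, WCity; apply PDesc, ShipDate, WCity→ShipID and equate their ShipID entries.
Rows 1 and 3 agree on WCity; apply WCity→PDesc and equate their PDesc entries.
Rows 1 and 4 agree on WCity; apply WCity→PDesc and equate their PDesc entries.
Rows 1 and 3 agree on PDesc, ShipDate, WCity; apply PDesc, ShipDate, WCity→ShipID and equate their ShipID entries.
Row 1 is now all distinguished symbols — the join is lossless.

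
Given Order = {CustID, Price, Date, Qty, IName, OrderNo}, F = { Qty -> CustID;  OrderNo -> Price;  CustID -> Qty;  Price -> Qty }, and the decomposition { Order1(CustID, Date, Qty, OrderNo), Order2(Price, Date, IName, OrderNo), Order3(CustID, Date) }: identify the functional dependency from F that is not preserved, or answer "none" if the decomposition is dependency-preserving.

Price -> Qty

Check Price → Qty: no single fragment contains all of {Price, Qty}, and the restricted closure of {Price} across the fragments never reaches {Qty}.
Qty → CustID is preserved.
OrderNo → Price is preserved.
CustID → Qty is preserved.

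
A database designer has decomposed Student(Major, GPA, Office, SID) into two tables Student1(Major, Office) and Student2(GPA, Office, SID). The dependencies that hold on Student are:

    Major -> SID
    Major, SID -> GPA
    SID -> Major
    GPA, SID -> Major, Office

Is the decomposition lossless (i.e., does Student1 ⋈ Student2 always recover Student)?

Common attributes: Student1 ∩ Student2 = {Office}.
No dependency enlarges {Office}, so (Office)⁺ = {Office}.
The closure contains neither all of Student1 = {Major, Office} nor all of Student2 = {GPA, Office, SID}, so the common attributes are not a superkey of either fragment. The join is lossy.

No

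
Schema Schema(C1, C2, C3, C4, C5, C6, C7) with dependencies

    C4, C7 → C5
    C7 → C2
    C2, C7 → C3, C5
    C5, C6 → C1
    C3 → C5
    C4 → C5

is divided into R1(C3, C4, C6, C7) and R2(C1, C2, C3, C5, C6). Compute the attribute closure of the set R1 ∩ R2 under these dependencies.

R1 ∩ R2 = {C3, C6}.
C3 → C5 applies, adding C5
C5, C6 → C1 applies, adding C1
Closure: {C1, C3, C5, C6}.

C1, C3, C5, C6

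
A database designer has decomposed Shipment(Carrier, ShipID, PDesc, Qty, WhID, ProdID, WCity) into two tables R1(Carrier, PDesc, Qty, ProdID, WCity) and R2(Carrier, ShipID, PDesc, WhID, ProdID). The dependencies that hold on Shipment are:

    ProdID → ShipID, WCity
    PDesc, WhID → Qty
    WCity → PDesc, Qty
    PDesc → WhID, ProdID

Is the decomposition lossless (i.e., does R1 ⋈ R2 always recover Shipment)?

Common attributes: R1 ∩ R2 = {Carrier, PDesc, ProdID}.
Closure of {Carrier, PDesc, ProdID}: ProdID → ShipID, WCity applies, adding ShipID, WCity; WCity → PDesc, Qty applies, adding Qty; PDesc → WhID, ProdID applies, adding WhID. So (Carrier, PDesc, ProdID)⁺ = {Carrier, ShipID, PDesc, Qty, WhID, ProdID, WCity}.
This closure contains every attribute of R1, so R1 ∩ R2 → R1. The join is lossless.

Yes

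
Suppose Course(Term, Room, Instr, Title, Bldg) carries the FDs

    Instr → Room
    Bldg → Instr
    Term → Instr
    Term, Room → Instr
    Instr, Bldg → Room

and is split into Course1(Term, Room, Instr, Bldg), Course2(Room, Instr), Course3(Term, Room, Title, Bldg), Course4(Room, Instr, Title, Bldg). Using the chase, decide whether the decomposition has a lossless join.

Chase test. Columns are Term, Room, Instr, Title, Bldg; row i has aⱼ where attribute j ∈ Coursei, else bᵢⱼ.
Initial tableau (one row per fragment):
  row 1: a1 a2 a3 b14 a5
  row 2: b21 a2 a3 b24 b25
  row 3: a1 a2 b33 a4 a5
  row 4: b41 a2 a3 a4 a5
Rows 1 and 3 agree on Bldg; apply Bldg→Instr and equate their Instr entries.
Row 3 is now all distinguished symbols — the join is lossless.

Yes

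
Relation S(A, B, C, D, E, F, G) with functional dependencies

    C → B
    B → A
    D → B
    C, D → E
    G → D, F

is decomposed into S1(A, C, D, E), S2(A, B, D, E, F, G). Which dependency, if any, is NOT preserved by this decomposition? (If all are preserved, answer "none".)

C → B

Check C → B: no single fragment contains all of {B, C}, and the restricted closure of {C} across the fragments never reaches {B}.
B → A is preserved.
D → B is preserved.
C, D → E is preserved.
G → D, F is preserved.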